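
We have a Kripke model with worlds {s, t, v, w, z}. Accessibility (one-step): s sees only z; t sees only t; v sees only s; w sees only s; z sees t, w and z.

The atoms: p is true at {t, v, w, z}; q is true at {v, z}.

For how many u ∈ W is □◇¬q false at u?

s: successors {z}; ◇¬q there: z:T. ✓
t: successors {t}; ◇¬q there: t:T. ✓
v: successors {s}; ◇¬q there: s:F. ✗
w: successors {s}; ◇¬q there: s:F. ✗
z: successors {t, w, z}; ◇¬q there: t:T, w:T, z:T. ✓
Satisfying worlds: {s, t, z}.
So □◇¬q fails at the other 2 worlds.

2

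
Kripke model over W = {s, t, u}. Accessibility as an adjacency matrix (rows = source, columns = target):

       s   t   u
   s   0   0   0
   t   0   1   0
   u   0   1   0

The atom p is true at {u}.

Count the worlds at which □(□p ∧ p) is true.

1

s: no successors, so □(□p ∧ p) holds vacuously. ✓
t: successors {t}; □p ∧ p there: t:F. ✗
u: successors {t}; □p ∧ p there: t:F. ✗
Satisfying worlds: {s}.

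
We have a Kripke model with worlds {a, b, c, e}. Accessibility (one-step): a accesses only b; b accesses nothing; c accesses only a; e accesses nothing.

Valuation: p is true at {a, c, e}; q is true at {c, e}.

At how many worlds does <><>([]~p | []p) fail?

a: successors {b}; <>([]~p | []p) there: b:F. ✗
b: no successors, so <><>([]~p | []p) fails. ✗
c: successors {a}; <>([]~p | []p) there: a:T. ✓
e: no successors, so <><>([]~p | []p) fails. ✗
Satisfying worlds: {c}.
So <><>([]~p | []p) fails at the other 3 worlds.

3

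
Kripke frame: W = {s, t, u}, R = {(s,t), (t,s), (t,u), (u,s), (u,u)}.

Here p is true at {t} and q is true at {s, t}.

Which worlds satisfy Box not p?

s: successors {t}; not p there: t:F. ✗
t: successors {s, u}; not p there: s:T, u:T. ✓
u: successors {s, u}; not p there: s:T, u:T. ✓

{t, u}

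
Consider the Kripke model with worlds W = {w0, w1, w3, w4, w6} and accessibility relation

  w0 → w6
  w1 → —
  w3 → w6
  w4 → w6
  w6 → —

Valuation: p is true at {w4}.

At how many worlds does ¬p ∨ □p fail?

w0: ¬p is T, □p is F. ✓
w1: ¬p is T, □p is T. ✓
w3: ¬p is T, □p is F. ✓
w4: ¬p is F, □p is F. ✗
w6: ¬p is T, □p is T. ✓
Satisfying worlds: {w0, w1, w3, w6}.
So ¬p ∨ □p fails at the other 1 world.

1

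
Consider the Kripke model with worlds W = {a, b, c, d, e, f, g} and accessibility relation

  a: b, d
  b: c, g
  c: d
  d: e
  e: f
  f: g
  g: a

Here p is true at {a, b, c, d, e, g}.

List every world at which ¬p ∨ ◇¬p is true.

{e, f}

a: ¬p is F, ◇¬p is F. ✗
b: ¬p is F, ◇¬p is F. ✗
c: ¬p is F, ◇¬p is F. ✗
d: ¬p is F, ◇¬p is F. ✗
e: ¬p is F, ◇¬p is T. ✓
f: ¬p is T, ◇¬p is F. ✓
g: ¬p is F, ◇¬p is F. ✗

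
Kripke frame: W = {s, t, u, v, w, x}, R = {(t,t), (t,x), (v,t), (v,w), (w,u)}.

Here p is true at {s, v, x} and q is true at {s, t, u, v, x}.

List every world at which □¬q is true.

s: no successors, so □¬q holds vacuously. ✓
t: successors {t, x}; ¬q there: t:F, x:F. ✗
u: no successors, so □¬q holds vacuously. ✓
v: successors {t, w}; ¬q there: t:F, w:T. ✗
w: successors {u}; ¬q there: u:F. ✗
x: no successors, so □¬q holds vacuously. ✓

{s, u, x}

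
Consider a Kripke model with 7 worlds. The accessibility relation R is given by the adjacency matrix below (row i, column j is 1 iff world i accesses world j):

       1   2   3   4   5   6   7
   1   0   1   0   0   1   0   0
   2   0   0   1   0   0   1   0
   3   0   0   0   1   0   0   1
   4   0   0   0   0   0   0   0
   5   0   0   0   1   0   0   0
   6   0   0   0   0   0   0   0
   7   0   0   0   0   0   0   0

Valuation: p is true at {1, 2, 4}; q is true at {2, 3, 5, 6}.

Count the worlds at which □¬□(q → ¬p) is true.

1: successors {2, 5}; ¬□(q → ¬p) there: 2:F, 5:F. ✗
2: successors {3, 6}; ¬□(q → ¬p) there: 3:F, 6:F. ✗
3: successors {4, 7}; ¬□(q → ¬p) there: 4:F, 7:F. ✗
4: no successors, so □¬□(q → ¬p) holds vacuously. ✓
5: successors {4}; ¬□(q → ¬p) there: 4:F. ✗
6: no successors, so □¬□(q → ¬p) holds vacuously. ✓
7: no successors, so □¬□(q → ¬p) holds vacuously. ✓
Satisfying worlds: {4, 6, 7}.

3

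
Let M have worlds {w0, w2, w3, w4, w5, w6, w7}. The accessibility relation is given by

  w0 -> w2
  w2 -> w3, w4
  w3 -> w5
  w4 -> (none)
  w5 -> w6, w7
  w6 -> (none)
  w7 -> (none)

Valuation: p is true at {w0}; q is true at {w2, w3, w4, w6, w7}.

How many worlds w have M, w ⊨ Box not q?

w0: successors {w2}; not q there: w2:F. ✗
w2: successors {w3, w4}; not q there: w3:F, w4:F. ✗
w3: successors {w5}; not q there: w5:T. ✓
w4: no successors, so Box not q holds vacuously. ✓
w5: successors {w6, w7}; not q there: w6:F, w7:F. ✗
w6: no successors, so Box not q holds vacuously. ✓
w7: no successors, so Box not q holds vacuously. ✓
Satisfying worlds: {w3, w4, w6, w7}.

4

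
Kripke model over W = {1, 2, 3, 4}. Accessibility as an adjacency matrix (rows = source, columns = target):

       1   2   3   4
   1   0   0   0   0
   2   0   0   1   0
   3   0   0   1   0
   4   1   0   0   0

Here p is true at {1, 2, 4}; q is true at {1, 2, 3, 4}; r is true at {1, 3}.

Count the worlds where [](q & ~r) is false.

3

1: no successors, so [](q & ~r) holds vacuously. ✓
2: successors {3}; q & ~r there: 3:F. ✗
3: successors {3}; q & ~r there: 3:F. ✗
4: successors {1}; q & ~r there: 1:F. ✗
Satisfying worlds: {1}.
So [](q & ~r) fails at the other 3 worlds.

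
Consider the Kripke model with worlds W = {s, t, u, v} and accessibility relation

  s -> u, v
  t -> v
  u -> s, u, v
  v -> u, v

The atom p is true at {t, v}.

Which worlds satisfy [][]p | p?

s: [][]p is F, p is F. ✗
t: [][]p is F, p is T. ✓
u: [][]p is F, p is F. ✗
v: [][]p is F, p is T. ✓

{t, v}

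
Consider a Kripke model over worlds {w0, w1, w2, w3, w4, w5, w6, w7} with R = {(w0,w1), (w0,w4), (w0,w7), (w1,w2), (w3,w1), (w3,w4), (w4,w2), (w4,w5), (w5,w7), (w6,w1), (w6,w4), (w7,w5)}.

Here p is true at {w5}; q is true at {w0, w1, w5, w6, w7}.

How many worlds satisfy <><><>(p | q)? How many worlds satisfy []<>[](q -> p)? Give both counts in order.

For <><><>(p | q):
w0: successors {w1, w4, w7}; <><>(p | q) there: w1:F, w4:T, w7:T. ✓
w1: successors {w2}; <><>(p | q) there: w2:F. ✗
w2: no successors, so <><><>(p | q) fails. ✗
w3: successors {w1, w4}; <><>(p | q) there: w1:F, w4:T. ✓
w4: successors {w2, w5}; <><>(p | q) there: w2:F, w5:T. ✓
w5: successors {w7}; <><>(p | q) there: w7:T. ✓
w6: successors {w1, w4}; <><>(p | q) there: w1:F, w4:T. ✓
w7: successors {w5}; <><>(p | q) there: w5:T. ✓
— 6 worlds.
For []<>[](q -> p):
w0: successors {w1, w4, w7}; <>[](q -> p) there: w1:T, w4:T, w7:F. ✗
w1: successors {w2}; <>[](q -> p) there: w2:F. ✗
w2: no successors, so []<>[](q -> p) holds vacuously. ✓
w3: successors {w1, w4}; <>[](q -> p) there: w1:T, w4:T. ✓
w4: successors {w2, w5}; <>[](q -> p) there: w2:F, w5:T. ✗
w5: successors {w7}; <>[](q -> p) there: w7:F. ✗
w6: successors {w1, w4}; <>[](q -> p) there: w1:T, w4:T. ✓
w7: successors {w5}; <>[](q -> p) there: w5:T. ✓
— 4 worlds.

6 and 4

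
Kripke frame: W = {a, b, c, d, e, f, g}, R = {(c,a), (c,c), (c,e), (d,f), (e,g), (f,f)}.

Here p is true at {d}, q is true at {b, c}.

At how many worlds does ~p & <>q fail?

a: ~p is T, <>q is F. ✗
b: ~p is T, <>q is F. ✗
c: ~p is T, <>q is T. ✓
d: ~p is F, <>q is F. ✗
e: ~p is T, <>q is F. ✗
f: ~p is T, <>q is F. ✗
g: ~p is T, <>q is F. ✗
Satisfying worlds: {c}.
So ~p & <>q fails at the other 6 worlds.

6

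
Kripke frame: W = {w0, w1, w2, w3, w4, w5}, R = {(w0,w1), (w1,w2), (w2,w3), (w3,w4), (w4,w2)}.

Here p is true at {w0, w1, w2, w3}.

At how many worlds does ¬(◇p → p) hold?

w0: ◇p → p is T. ✗
w1: ◇p → p is T. ✗
w2: ◇p → p is T. ✗
w3: ◇p → p is T. ✗
w4: ◇p → p is F. ✓
w5: ◇p → p is T. ✗
Satisfying worlds: {w4}.

1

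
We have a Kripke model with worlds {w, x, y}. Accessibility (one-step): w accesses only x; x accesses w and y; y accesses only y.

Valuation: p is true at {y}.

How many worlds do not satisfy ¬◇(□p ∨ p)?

w: ◇(□p ∨ p) is F. ✓
x: ◇(□p ∨ p) is T. ✗
y: ◇(□p ∨ p) is T. ✗
Satisfying worlds: {w}.
So ¬◇(□p ∨ p) fails at the other 2 worlds.

2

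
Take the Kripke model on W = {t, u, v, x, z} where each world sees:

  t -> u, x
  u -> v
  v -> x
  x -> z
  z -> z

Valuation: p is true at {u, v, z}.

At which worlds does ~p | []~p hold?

t: ~p is T, []~p is F. ✓
u: ~p is F, []~p is F. ✗
v: ~p is F, []~p is T. ✓
x: ~p is T, []~p is F. ✓
z: ~p is F, []~p is F. ✗

{t, v, x}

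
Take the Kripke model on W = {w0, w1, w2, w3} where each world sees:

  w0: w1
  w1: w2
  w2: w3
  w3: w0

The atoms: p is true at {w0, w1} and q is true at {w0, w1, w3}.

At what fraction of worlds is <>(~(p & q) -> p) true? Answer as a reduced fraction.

w0: successors {w1}; ~(p & q) -> p there: w1:T. ✓
w1: successors {w2}; ~(p & q) -> p there: w2:F. ✗
w2: successors {w3}; ~(p & q) -> p there: w3:F. ✗
w3: successors {w0}; ~(p & q) -> p there: w0:T. ✓
That's 2 of 4 worlds, so 2/4 = 1/2.

1/2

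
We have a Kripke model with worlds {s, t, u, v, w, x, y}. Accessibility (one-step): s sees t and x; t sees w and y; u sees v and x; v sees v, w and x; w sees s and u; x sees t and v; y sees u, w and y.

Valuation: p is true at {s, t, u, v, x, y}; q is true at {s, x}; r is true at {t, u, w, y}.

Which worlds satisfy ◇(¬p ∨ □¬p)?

s: successors {t, x}; ¬p ∨ □¬p there: t:F, x:F. ✗
t: successors {w, y}; ¬p ∨ □¬p there: w:T, y:F. ✓
u: successors {v, x}; ¬p ∨ □¬p there: v:F, x:F. ✗
v: successors {v, w, x}; ¬p ∨ □¬p there: v:F, w:T, x:F. ✓
w: successors {s, u}; ¬p ∨ □¬p there: s:F, u:F. ✗
x: successors {t, v}; ¬p ∨ □¬p there: t:F, v:F. ✗
y: successors {u, w, y}; ¬p ∨ □¬p there: u:F, w:T, y:F. ✓

{t, v, y}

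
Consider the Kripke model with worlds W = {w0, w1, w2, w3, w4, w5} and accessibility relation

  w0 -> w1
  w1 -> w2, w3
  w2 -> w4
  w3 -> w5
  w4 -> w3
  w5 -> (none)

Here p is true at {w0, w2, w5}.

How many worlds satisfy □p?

w0: successors {w1}; p there: w1:F. ✗
w1: successors {w2, w3}; p there: w2:T, w3:F. ✗
w2: successors {w4}; p there: w4:F. ✗
w3: successors {w5}; p there: w5:T. ✓
w4: successors {w3}; p there: w3:F. ✗
w5: no successors, so □p holds vacuously. ✓
Satisfying worlds: {w3, w5}.

2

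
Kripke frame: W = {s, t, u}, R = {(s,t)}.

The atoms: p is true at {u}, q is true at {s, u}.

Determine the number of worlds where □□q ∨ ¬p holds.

3

s: □□q is T, ¬p is T. ✓
t: □□q is T, ¬p is T. ✓
u: □□q is T, ¬p is F. ✓
Satisfying worlds: {s, t, u}.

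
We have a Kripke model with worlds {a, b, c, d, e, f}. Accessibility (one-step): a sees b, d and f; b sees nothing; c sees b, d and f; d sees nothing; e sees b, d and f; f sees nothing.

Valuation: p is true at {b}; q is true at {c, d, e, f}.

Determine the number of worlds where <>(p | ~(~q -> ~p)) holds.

3

a: successors {b, d, f}; p | ~(~q -> ~p) there: b:T, d:F, f:F. ✓
b: no successors, so <>(p | ~(~q -> ~p)) fails. ✗
c: successors {b, d, f}; p | ~(~q -> ~p) there: b:T, d:F, f:F. ✓
d: no successors, so <>(p | ~(~q -> ~p)) fails. ✗
e: successors {b, d, f}; p | ~(~q -> ~p) there: b:T, d:F, f:F. ✓
f: no successors, so <>(p | ~(~q -> ~p)) fails. ✗
Satisfying worlds: {a, c, e}.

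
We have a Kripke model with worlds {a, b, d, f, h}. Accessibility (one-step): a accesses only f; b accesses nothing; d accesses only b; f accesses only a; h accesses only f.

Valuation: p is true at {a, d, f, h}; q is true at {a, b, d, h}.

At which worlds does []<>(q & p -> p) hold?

a: successors {f}; <>(q & p -> p) there: f:T. ✓
b: no successors, so []<>(q & p -> p) holds vacuously. ✓
d: successors {b}; <>(q & p -> p) there: b:F. ✗
f: successors {a}; <>(q & p -> p) there: a:T. ✓
h: successors {f}; <>(q & p -> p) there: f:T. ✓

{a, b, f, h}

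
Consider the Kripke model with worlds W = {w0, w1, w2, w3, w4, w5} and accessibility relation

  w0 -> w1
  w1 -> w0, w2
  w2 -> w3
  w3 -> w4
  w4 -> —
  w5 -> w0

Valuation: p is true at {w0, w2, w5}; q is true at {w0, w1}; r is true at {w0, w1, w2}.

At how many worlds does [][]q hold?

3

w0: successors {w1}; []q there: w1:F. ✗
w1: successors {w0, w2}; []q there: w0:T, w2:F. ✗
w2: successors {w3}; []q there: w3:F. ✗
w3: successors {w4}; []q there: w4:T. ✓
w4: no successors, so [][]q holds vacuously. ✓
w5: successors {w0}; []q there: w0:T. ✓
Satisfying worlds: {w3, w4, w5}.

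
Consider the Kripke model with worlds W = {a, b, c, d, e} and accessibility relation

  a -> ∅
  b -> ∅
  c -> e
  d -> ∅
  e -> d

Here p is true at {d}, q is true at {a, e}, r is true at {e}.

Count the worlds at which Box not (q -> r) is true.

3

a: no successors, so Box not (q -> r) holds vacuously. ✓
b: no successors, so Box not (q -> r) holds vacuously. ✓
c: successors {e}; not (q -> r) there: e:F. ✗
d: no successors, so Box not (q -> r) holds vacuously. ✓
e: successors {d}; not (q -> r) there: d:F. ✗
Satisfying worlds: {a, b, d}.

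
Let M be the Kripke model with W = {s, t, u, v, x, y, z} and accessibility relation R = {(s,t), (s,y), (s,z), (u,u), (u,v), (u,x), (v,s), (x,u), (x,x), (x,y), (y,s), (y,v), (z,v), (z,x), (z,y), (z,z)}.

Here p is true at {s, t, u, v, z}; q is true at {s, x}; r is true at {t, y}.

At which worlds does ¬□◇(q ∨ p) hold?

s: □◇(q ∨ p) is F. ✓
t: □◇(q ∨ p) is T. ✗
u: □◇(q ∨ p) is T. ✗
v: □◇(q ∨ p) is T. ✗
x: □◇(q ∨ p) is T. ✗
y: □◇(q ∨ p) is T. ✗
z: □◇(q ∨ p) is T. ✗

{s}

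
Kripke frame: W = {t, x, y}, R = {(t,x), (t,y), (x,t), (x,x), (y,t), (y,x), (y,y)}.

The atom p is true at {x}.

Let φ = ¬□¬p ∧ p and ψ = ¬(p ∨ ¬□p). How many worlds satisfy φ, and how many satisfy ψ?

For ¬□¬p ∧ p:
t: ¬□¬p is T, p is F. ✗
x: ¬□¬p is T, p is T. ✓
y: ¬□¬p is T, p is F. ✗
— 1 world.
For ¬(p ∨ ¬□p):
t: p ∨ ¬□p is T. ✗
x: p ∨ ¬□p is T. ✗
y: p ∨ ¬□p is T. ✗
— 0 worlds.

1 and 0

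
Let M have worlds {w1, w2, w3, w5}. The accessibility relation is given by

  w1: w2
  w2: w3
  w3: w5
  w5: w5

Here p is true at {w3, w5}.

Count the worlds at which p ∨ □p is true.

w1: p is F, □p is F. ✗
w2: p is F, □p is T. ✓
w3: p is T, □p is T. ✓
w5: p is T, □p is T. ✓
Satisfying worlds: {w2, w3, w5}.

3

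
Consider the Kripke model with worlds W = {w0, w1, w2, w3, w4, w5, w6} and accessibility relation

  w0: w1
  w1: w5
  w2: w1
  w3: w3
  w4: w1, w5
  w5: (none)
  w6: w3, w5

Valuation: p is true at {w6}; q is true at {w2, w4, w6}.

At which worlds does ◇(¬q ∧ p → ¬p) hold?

w0: successors {w1}; ¬q ∧ p → ¬p there: w1:T. ✓
w1: successors {w5}; ¬q ∧ p → ¬p there: w5:T. ✓
w2: successors {w1}; ¬q ∧ p → ¬p there: w1:T. ✓
w3: successors {w3}; ¬q ∧ p → ¬p there: w3:T. ✓
w4: successors {w1, w5}; ¬q ∧ p → ¬p there: w1:T, w5:T. ✓
w5: no successors, so ◇(¬q ∧ p → ¬p) fails. ✗
w6: successors {w3, w5}; ¬q ∧ p → ¬p there: w3:T, w5:T. ✓

{w0, w1, w2, w3, w4, w6}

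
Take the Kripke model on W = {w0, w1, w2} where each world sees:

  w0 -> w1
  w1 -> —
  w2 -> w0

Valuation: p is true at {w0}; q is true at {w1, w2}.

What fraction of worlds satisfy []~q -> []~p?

w0: []~q is F, []~p is T. ✓
w1: []~q is T, []~p is T. ✓
w2: []~q is T, []~p is F. ✗
That's 2 of 3 worlds, so 2/3.

2/3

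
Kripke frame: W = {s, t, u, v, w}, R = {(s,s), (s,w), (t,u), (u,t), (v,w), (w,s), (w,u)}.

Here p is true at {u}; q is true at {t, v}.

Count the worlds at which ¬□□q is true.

4

s: □□q is F. ✓
t: □□q is T. ✗
u: □□q is F. ✓
v: □□q is F. ✓
w: □□q is F. ✓
Satisfying worlds: {s, u, v, w}.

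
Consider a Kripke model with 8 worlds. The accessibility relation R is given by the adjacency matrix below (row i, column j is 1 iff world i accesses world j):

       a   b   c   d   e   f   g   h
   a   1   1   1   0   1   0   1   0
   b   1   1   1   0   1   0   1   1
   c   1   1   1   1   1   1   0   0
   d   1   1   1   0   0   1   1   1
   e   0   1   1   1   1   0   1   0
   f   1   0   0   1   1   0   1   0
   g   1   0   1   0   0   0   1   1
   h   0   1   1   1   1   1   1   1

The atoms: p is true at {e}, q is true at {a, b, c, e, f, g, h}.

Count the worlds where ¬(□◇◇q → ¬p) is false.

7

a: □◇◇q → ¬p is T. ✗
b: □◇◇q → ¬p is T. ✗
c: □◇◇q → ¬p is T. ✗
d: □◇◇q → ¬p is T. ✗
e: □◇◇q → ¬p is F. ✓
f: □◇◇q → ¬p is T. ✗
g: □◇◇q → ¬p is T. ✗
h: □◇◇q → ¬p is T. ✗
Satisfying worlds: {e}.
So ¬(□◇◇q → ¬p) fails at the other 7 worlds.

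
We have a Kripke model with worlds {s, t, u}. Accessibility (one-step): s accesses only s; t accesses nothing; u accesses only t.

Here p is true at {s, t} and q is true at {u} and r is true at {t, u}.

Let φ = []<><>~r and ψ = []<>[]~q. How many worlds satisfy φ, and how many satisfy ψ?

2 and 2

For []<><>~r:
s: successors {s}; <><>~r there: s:T. ✓
t: no successors, so []<><>~r holds vacuously. ✓
u: successors {t}; <><>~r there: t:F. ✗
— 2 worlds.
For []<>[]~q:
s: successors {s}; <>[]~q there: s:T. ✓
t: no successors, so []<>[]~q holds vacuously. ✓
u: successors {t}; <>[]~q there: t:F. ✗
— 2 worlds.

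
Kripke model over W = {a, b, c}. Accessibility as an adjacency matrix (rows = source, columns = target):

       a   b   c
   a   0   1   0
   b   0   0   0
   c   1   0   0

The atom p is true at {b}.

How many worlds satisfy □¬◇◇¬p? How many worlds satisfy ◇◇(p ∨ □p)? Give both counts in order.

For □¬◇◇¬p:
a: successors {b}; ¬◇◇¬p there: b:T. ✓
b: no successors, so □¬◇◇¬p holds vacuously. ✓
c: successors {a}; ¬◇◇¬p there: a:T. ✓
— 3 worlds.
For ◇◇(p ∨ □p):
a: successors {b}; ◇(p ∨ □p) there: b:F. ✗
b: no successors, so ◇◇(p ∨ □p) fails. ✗
c: successors {a}; ◇(p ∨ □p) there: a:T. ✓
— 1 world.

3 and 1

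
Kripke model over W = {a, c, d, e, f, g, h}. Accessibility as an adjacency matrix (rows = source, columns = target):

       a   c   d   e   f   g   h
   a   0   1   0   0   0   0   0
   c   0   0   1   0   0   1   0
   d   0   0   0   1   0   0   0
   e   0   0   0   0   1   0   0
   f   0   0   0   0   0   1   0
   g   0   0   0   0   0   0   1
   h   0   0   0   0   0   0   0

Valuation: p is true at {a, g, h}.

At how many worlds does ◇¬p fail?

3

a: successors {c}; ¬p there: c:T. ✓
c: successors {d, g}; ¬p there: d:T, g:F. ✓
d: successors {e}; ¬p there: e:T. ✓
e: successors {f}; ¬p there: f:T. ✓
f: successors {g}; ¬p there: g:F. ✗
g: successors {h}; ¬p there: h:F. ✗
h: no successors, so ◇¬p fails. ✗
Satisfying worlds: {a, c, d, e}.
So ◇¬p fails at the other 3 worlds.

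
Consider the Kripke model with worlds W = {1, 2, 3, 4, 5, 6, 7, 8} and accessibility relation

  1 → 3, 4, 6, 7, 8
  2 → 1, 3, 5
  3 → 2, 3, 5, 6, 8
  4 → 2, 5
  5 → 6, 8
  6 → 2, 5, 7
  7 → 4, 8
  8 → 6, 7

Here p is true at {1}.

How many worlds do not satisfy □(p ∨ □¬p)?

1: successors {3, 4, 6, 7, 8}; p ∨ □¬p there: 3:T, 4:T, 6:T, 7:T, 8:T. ✓
2: successors {1, 3, 5}; p ∨ □¬p there: 1:T, 3:T, 5:T. ✓
3: successors {2, 3, 5, 6, 8}; p ∨ □¬p there: 2:F, 3:T, 5:T, 6:T, 8:T. ✗
4: successors {2, 5}; p ∨ □¬p there: 2:F, 5:T. ✗
5: successors {6, 8}; p ∨ □¬p there: 6:T, 8:T. ✓
6: successors {2, 5, 7}; p ∨ □¬p there: 2:F, 5:T, 7:T. ✗
7: successors {4, 8}; p ∨ □¬p there: 4:T, 8:T. ✓
8: successors {6, 7}; p ∨ □¬p there: 6:T, 7:T. ✓
Satisfying worlds: {1, 2, 5, 7, 8}.
So □(p ∨ □¬p) fails at the other 3 worlds.

3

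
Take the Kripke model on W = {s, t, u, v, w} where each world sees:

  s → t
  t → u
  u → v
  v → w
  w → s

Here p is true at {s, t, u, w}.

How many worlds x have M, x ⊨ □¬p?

s: successors {t}; ¬p there: t:F. ✗
t: successors {u}; ¬p there: u:F. ✗
u: successors {v}; ¬p there: v:T. ✓
v: successors {w}; ¬p there: w:F. ✗
w: successors {s}; ¬p there: s:F. ✗
Satisfying worlds: {u}.

1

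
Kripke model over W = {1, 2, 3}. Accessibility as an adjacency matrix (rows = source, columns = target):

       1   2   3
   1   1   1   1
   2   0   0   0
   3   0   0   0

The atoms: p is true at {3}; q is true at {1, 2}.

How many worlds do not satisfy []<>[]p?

1: successors {1, 2, 3}; <>[]p there: 1:T, 2:F, 3:F. ✗
2: no successors, so []<>[]p holds vacuously. ✓
3: no successors, so []<>[]p holds vacuously. ✓
Satisfying worlds: {2, 3}.
So []<>[]p fails at the other 1 world.

1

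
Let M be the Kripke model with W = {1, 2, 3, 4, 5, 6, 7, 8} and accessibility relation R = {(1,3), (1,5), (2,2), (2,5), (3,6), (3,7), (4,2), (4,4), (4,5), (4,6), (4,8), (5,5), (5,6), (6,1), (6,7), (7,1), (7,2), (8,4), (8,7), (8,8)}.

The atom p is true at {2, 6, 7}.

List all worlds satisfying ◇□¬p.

1: successors {3, 5}; □¬p there: 3:F, 5:F. ✗
2: successors {2, 5}; □¬p there: 2:F, 5:F. ✗
3: successors {6, 7}; □¬p there: 6:F, 7:F. ✗
4: successors {2, 4, 5, 6, 8}; □¬p there: 2:F, 4:F, 5:F, 6:F, 8:F. ✗
5: successors {5, 6}; □¬p there: 5:F, 6:F. ✗
6: successors {1, 7}; □¬p there: 1:T, 7:F. ✓
7: successors {1, 2}; □¬p there: 1:T, 2:F. ✓
8: successors {4, 7, 8}; □¬p there: 4:F, 7:F, 8:F. ✗

{6, 7}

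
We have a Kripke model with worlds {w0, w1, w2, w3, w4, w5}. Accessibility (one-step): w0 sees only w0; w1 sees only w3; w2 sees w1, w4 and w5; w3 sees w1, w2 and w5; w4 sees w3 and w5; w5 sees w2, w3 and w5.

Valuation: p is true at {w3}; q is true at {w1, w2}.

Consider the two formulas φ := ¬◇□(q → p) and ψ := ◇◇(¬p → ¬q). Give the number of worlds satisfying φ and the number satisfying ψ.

For ¬◇□(q → p):
w0: ◇□(q → p) is T. ✗
w1: ◇□(q → p) is F. ✓
w2: ◇□(q → p) is T. ✗
w3: ◇□(q → p) is T. ✗
w4: ◇□(q → p) is F. ✓
w5: ◇□(q → p) is F. ✓
— 3 worlds.
For ◇◇(¬p → ¬q):
w0: successors {w0}; ◇(¬p → ¬q) there: w0:T. ✓
w1: successors {w3}; ◇(¬p → ¬q) there: w3:T. ✓
w2: successors {w1, w4, w5}; ◇(¬p → ¬q) there: w1:T, w4:T, w5:T. ✓
w3: successors {w1, w2, w5}; ◇(¬p → ¬q) there: w1:T, w2:T, w5:T. ✓
w4: successors {w3, w5}; ◇(¬p → ¬q) there: w3:T, w5:T. ✓
w5: successors {w2, w3, w5}; ◇(¬p → ¬q) there: w2:T, w3:T, w5:T. ✓
— 6 worlds.

3 and 6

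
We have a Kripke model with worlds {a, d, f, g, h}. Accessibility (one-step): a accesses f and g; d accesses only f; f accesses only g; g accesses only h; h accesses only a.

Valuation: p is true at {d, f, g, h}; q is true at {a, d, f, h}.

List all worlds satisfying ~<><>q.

{d}

a: <><>q is T. ✗
d: <><>q is F. ✓
f: <><>q is T. ✗
g: <><>q is T. ✗
h: <><>q is T. ✗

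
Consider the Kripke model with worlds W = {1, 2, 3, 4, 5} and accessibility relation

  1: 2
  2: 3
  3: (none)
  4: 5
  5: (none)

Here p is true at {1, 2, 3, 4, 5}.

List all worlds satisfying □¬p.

{3, 5}

1: successors {2}; ¬p there: 2:F. ✗
2: successors {3}; ¬p there: 3:F. ✗
3: no successors, so □¬p holds vacuously. ✓
4: successors {5}; ¬p there: 5:F. ✗
5: no successors, so □¬p holds vacuously. ✓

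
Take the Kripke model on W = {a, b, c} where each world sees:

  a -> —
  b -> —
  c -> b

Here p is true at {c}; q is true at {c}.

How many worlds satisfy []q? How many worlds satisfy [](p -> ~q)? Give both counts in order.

2 and 3

For []q:
a: no successors, so []q holds vacuously. ✓
b: no successors, so []q holds vacuously. ✓
c: successors {b}; q there: b:F. ✗
— 2 worlds.
For [](p -> ~q):
a: no successors, so [](p -> ~q) holds vacuously. ✓
b: no successors, so [](p -> ~q) holds vacuously. ✓
c: successors {b}; p -> ~q there: b:T. ✓
— 3 worlds.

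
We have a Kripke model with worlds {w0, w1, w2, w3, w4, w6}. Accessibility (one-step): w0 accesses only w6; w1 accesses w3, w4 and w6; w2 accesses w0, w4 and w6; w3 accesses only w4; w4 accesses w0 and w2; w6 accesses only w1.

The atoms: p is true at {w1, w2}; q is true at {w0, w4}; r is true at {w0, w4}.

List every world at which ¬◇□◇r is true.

{w3, w4, w6}

w0: ◇□◇r is T. ✗
w1: ◇□◇r is T. ✗
w2: ◇□◇r is T. ✗
w3: ◇□◇r is F. ✓
w4: ◇□◇r is F. ✓
w6: ◇□◇r is F. ✓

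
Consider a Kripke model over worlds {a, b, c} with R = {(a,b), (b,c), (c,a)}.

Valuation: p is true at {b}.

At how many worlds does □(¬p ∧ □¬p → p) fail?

a: successors {b}; ¬p ∧ □¬p → p there: b:T. ✓
b: successors {c}; ¬p ∧ □¬p → p there: c:F. ✗
c: successors {a}; ¬p ∧ □¬p → p there: a:T. ✓
Satisfying worlds: {a, c}.
So □(¬p ∧ □¬p → p) fails at the other 1 world.

1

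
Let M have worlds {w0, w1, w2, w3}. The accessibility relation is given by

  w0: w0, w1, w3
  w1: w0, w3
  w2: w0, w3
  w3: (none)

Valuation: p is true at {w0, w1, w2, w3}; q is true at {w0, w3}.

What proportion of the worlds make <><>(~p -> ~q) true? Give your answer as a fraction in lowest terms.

3/4

w0: successors {w0, w1, w3}; <>(~p -> ~q) there: w0:T, w1:T, w3:F. ✓
w1: successors {w0, w3}; <>(~p -> ~q) there: w0:T, w3:F. ✓
w2: successors {w0, w3}; <>(~p -> ~q) there: w0:T, w3:F. ✓
w3: no successors, so <><>(~p -> ~q) fails. ✗
That's 3 of 4 worlds, so 3/4.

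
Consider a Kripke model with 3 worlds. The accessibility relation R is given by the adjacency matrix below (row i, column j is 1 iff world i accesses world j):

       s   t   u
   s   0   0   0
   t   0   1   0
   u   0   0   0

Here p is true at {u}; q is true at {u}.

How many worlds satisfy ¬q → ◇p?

1

s: ¬q is T, ◇p is F. ✗
t: ¬q is T, ◇p is F. ✗
u: ¬q is F, ◇p is F. ✓
Satisfying worlds: {u}.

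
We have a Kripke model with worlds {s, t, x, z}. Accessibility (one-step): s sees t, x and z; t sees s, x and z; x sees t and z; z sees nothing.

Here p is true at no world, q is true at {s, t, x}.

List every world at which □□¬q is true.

{z}

s: successors {t, x, z}; □¬q there: t:F, x:F, z:T. ✗
t: successors {s, x, z}; □¬q there: s:F, x:F, z:T. ✗
x: successors {t, z}; □¬q there: t:F, z:T. ✗
z: no successors, so □□¬q holds vacuously. ✓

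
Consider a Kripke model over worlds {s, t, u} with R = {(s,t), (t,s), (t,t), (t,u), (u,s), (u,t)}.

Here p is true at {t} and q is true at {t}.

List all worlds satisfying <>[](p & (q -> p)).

{t, u}

s: successors {t}; [](p & (q -> p)) there: t:F. ✗
t: successors {s, t, u}; [](p & (q -> p)) there: s:T, t:F, u:F. ✓
u: successors {s, t}; [](p & (q -> p)) there: s:T, t:F. ✓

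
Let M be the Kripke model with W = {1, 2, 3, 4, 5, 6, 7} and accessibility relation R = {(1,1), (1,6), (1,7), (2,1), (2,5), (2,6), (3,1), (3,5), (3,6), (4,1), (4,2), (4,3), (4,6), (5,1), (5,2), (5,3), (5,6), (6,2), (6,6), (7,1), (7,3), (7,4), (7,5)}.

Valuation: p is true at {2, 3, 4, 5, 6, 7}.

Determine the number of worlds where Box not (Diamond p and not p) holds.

1: successors {1, 6, 7}; not (Diamond p and not p) there: 1:F, 6:T, 7:T. ✗
2: successors {1, 5, 6}; not (Diamond p and not p) there: 1:F, 5:T, 6:T. ✗
3: successors {1, 5, 6}; not (Diamond p and not p) there: 1:F, 5:T, 6:T. ✗
4: successors {1, 2, 3, 6}; not (Diamond p and not p) there: 1:F, 2:T, 3:T, 6:T. ✗
5: successors {1, 2, 3, 6}; not (Diamond p and not p) there: 1:F, 2:T, 3:T, 6:T. ✗
6: successors {2, 6}; not (Diamond p and not p) there: 2:T, 6:T. ✓
7: successors {1, 3, 4, 5}; not (Diamond p and not p) there: 1:F, 3:T, 4:T, 5:T. ✗
Satisfying worlds: {6}.

1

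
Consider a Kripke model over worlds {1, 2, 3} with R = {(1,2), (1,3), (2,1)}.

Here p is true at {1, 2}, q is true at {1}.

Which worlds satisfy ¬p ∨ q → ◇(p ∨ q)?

1: ¬p ∨ q is T, ◇(p ∨ q) is T. ✓
2: ¬p ∨ q is F, ◇(p ∨ q) is T. ✓
3: ¬p ∨ q is T, ◇(p ∨ q) is F. ✗

{1, 2}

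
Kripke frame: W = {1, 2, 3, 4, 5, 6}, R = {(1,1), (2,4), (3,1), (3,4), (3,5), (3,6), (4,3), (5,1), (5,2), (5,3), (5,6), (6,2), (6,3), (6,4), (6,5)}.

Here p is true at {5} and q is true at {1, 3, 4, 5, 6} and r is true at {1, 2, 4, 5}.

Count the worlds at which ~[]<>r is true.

1: []<>r is T. ✗
2: []<>r is F. ✓
3: []<>r is F. ✓
4: []<>r is T. ✗
5: []<>r is T. ✗
6: []<>r is F. ✓
Satisfying worlds: {2, 3, 6}.

3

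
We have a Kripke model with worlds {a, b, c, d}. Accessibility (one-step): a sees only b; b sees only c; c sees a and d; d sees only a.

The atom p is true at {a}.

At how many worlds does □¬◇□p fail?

a: successors {b}; ¬◇□p there: b:T. ✓
b: successors {c}; ¬◇□p there: c:F. ✗
c: successors {a, d}; ¬◇□p there: a:T, d:T. ✓
d: successors {a}; ¬◇□p there: a:T. ✓
Satisfying worlds: {a, c, d}.
So □¬◇□p fails at the other 1 world.

1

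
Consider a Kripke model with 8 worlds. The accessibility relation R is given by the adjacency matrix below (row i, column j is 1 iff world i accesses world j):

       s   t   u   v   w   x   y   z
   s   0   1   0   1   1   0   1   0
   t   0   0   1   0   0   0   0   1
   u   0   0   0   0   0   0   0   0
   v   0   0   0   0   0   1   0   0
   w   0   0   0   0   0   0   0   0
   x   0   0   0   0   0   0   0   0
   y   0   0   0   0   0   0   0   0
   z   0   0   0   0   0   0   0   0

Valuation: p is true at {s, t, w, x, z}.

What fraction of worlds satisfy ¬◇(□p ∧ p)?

5/8

s: ◇(□p ∧ p) is T. ✗
t: ◇(□p ∧ p) is T. ✗
u: ◇(□p ∧ p) is F. ✓
v: ◇(□p ∧ p) is T. ✗
w: ◇(□p ∧ p) is F. ✓
x: ◇(□p ∧ p) is F. ✓
y: ◇(□p ∧ p) is F. ✓
z: ◇(□p ∧ p) is F. ✓
That's 5 of 8 worlds, so 5/8.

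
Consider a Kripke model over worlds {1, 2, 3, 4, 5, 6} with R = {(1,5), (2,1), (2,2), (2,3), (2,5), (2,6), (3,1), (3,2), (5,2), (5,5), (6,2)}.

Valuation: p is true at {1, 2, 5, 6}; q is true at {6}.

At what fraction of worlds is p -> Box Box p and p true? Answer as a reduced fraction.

1/2

1: p is T, Box Box p and p is T. ✓
2: p is T, Box Box p and p is F. ✗
3: p is F, Box Box p and p is F. ✓
4: p is F, Box Box p and p is F. ✓
5: p is T, Box Box p and p is F. ✗
6: p is T, Box Box p and p is F. ✗
That's 3 of 6 worlds, so 3/6 = 1/2.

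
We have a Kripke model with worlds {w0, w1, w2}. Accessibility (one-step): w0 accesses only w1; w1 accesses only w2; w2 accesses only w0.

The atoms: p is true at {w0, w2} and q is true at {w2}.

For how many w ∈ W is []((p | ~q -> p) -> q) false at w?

1

w0: successors {w1}; (p | ~q -> p) -> q there: w1:T. ✓
w1: successors {w2}; (p | ~q -> p) -> q there: w2:T. ✓
w2: successors {w0}; (p | ~q -> p) -> q there: w0:F. ✗
Satisfying worlds: {w0, w1}.
So []((p | ~q -> p) -> q) fails at the other 1 world.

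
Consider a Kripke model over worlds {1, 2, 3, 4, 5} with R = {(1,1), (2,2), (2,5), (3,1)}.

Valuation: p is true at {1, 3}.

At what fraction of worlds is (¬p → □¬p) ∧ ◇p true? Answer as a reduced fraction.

2/5

1: ¬p → □¬p is T, ◇p is T. ✓
2: ¬p → □¬p is T, ◇p is F. ✗
3: ¬p → □¬p is T, ◇p is T. ✓
4: ¬p → □¬p is T, ◇p is F. ✗
5: ¬p → □¬p is T, ◇p is F. ✗
That's 2 of 5 worlds, so 2/5.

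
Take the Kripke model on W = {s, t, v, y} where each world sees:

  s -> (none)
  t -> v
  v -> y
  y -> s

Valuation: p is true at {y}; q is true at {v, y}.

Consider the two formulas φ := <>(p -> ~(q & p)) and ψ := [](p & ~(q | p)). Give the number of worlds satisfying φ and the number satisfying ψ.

For <>(p -> ~(q & p)):
s: no successors, so <>(p -> ~(q & p)) fails. ✗
t: successors {v}; p -> ~(q & p) there: v:T. ✓
v: successors {y}; p -> ~(q & p) there: y:F. ✗
y: successors {s}; p -> ~(q & p) there: s:T. ✓
— 2 worlds.
For [](p & ~(q | p)):
s: no successors, so [](p & ~(q | p)) holds vacuously. ✓
t: successors {v}; p & ~(q | p) there: v:F. ✗
v: successors {y}; p & ~(q | p) there: y:F. ✗
y: successors {s}; p & ~(q | p) there: s:F. ✗
— 1 world.

2 and 1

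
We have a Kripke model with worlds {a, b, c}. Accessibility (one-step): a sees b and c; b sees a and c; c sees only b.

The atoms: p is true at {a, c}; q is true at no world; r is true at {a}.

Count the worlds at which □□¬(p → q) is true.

1

a: successors {b, c}; □¬(p → q) there: b:T, c:F. ✗
b: successors {a, c}; □¬(p → q) there: a:F, c:F. ✗
c: successors {b}; □¬(p → q) there: b:T. ✓
Satisfying worlds: {c}.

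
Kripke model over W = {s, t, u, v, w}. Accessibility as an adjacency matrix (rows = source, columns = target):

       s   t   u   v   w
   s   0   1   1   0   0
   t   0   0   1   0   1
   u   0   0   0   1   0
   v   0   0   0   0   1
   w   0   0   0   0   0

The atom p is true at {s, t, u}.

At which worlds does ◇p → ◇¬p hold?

s: ◇p is T, ◇¬p is F. ✗
t: ◇p is T, ◇¬p is T. ✓
u: ◇p is F, ◇¬p is T. ✓
v: ◇p is F, ◇¬p is T. ✓
w: ◇p is F, ◇¬p is F. ✓

{t, u, v, w}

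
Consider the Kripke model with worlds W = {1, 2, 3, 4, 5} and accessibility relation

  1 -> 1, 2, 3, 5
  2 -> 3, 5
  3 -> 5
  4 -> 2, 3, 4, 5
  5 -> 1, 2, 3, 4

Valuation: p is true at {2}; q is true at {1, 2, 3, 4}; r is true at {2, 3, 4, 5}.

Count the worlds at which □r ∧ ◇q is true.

2

1: □r is F, ◇q is T. ✗
2: □r is T, ◇q is T. ✓
3: □r is T, ◇q is F. ✗
4: □r is T, ◇q is T. ✓
5: □r is F, ◇q is T. ✗
Satisfying worlds: {2, 4}.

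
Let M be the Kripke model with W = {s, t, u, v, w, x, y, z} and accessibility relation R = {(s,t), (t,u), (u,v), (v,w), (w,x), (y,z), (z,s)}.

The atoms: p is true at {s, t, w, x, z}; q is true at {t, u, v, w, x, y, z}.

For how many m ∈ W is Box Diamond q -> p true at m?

6

s: Box Diamond q is T, p is T. ✓
t: Box Diamond q is T, p is T. ✓
u: Box Diamond q is T, p is F. ✗
v: Box Diamond q is T, p is F. ✗
w: Box Diamond q is F, p is T. ✓
x: Box Diamond q is T, p is T. ✓
y: Box Diamond q is F, p is F. ✓
z: Box Diamond q is T, p is T. ✓
Satisfying worlds: {s, t, w, x, y, z}.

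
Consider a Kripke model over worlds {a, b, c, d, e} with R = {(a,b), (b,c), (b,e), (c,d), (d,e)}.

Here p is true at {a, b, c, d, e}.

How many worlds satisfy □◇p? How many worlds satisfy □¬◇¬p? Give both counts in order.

3 and 5

For □◇p:
a: successors {b}; ◇p there: b:T. ✓
b: successors {c, e}; ◇p there: c:T, e:F. ✗
c: successors {d}; ◇p there: d:T. ✓
d: successors {e}; ◇p there: e:F. ✗
e: no successors, so □◇p holds vacuously. ✓
— 3 worlds.
For □¬◇¬p:
a: successors {b}; ¬◇¬p there: b:T. ✓
b: successors {c, e}; ¬◇¬p there: c:T, e:T. ✓
c: successors {d}; ¬◇¬p there: d:T. ✓
d: successors {e}; ¬◇¬p there: e:T. ✓
e: no successors, so □¬◇¬p holds vacuously. ✓
— 5 worlds.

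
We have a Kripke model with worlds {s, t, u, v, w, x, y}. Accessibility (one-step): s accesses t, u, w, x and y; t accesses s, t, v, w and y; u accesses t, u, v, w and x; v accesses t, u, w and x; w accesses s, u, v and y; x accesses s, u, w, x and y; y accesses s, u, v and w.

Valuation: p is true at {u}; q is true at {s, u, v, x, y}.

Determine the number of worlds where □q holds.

s: successors {t, u, w, x, y}; q there: t:F, u:T, w:F, x:T, y:T. ✗
t: successors {s, t, v, w, y}; q there: s:T, t:F, v:T, w:F, y:T. ✗
u: successors {t, u, v, w, x}; q there: t:F, u:T, v:T, w:F, x:T. ✗
v: successors {t, u, w, x}; q there: t:F, u:T, w:F, x:T. ✗
w: successors {s, u, v, y}; q there: s:T, u:T, v:T, y:T. ✓
x: successors {s, u, w, x, y}; q there: s:T, u:T, w:F, x:T, y:T. ✗
y: successors {s, u, v, w}; q there: s:T, u:T, v:T, w:F. ✗
Satisfying worlds: {w}.

1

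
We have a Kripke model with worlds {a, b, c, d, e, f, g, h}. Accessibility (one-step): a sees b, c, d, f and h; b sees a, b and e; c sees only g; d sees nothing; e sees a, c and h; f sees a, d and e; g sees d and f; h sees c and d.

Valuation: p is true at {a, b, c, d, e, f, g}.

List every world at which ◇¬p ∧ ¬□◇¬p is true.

{a, e}

a: ◇¬p is T, ¬□◇¬p is T. ✓
b: ◇¬p is F, ¬□◇¬p is T. ✗
c: ◇¬p is F, ¬□◇¬p is T. ✗
d: ◇¬p is F, ¬□◇¬p is F. ✗
e: ◇¬p is T, ¬□◇¬p is T. ✓
f: ◇¬p is F, ¬□◇¬p is T. ✗
g: ◇¬p is F, ¬□◇¬p is T. ✗
h: ◇¬p is F, ¬□◇¬p is T. ✗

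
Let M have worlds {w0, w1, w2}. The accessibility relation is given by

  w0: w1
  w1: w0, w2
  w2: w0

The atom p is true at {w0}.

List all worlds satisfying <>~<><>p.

w0: successors {w1}; ~<><>p there: w1:F. ✗
w1: successors {w0, w2}; ~<><>p there: w0:F, w2:T. ✓
w2: successors {w0}; ~<><>p there: w0:F. ✗

{w1}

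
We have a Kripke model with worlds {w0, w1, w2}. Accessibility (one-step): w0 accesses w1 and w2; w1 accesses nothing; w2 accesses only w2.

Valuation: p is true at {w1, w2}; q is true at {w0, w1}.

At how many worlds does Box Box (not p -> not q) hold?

3

w0: successors {w1, w2}; Box (not p -> not q) there: w1:T, w2:T. ✓
w1: no successors, so Box Box (not p -> not q) holds vacuously. ✓
w2: successors {w2}; Box (not p -> not q) there: w2:T. ✓
Satisfying worlds: {w0, w1, w2}.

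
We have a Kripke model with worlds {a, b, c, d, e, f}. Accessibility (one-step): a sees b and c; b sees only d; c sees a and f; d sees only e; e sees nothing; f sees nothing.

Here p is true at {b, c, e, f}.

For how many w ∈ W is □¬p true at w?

a: successors {b, c}; ¬p there: b:F, c:F. ✗
b: successors {d}; ¬p there: d:T. ✓
c: successors {a, f}; ¬p there: a:T, f:F. ✗
d: successors {e}; ¬p there: e:F. ✗
e: no successors, so □¬p holds vacuously. ✓
f: no successors, so □¬p holds vacuously. ✓
Satisfying worlds: {b, e, f}.

3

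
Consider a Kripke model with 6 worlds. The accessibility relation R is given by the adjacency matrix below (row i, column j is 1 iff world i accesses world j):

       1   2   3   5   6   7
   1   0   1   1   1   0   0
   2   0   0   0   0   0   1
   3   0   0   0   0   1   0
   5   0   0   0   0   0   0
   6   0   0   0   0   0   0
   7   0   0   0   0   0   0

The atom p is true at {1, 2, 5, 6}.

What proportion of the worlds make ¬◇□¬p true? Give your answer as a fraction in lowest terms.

1/2

1: ◇□¬p is T. ✗
2: ◇□¬p is T. ✗
3: ◇□¬p is T. ✗
5: ◇□¬p is F. ✓
6: ◇□¬p is F. ✓
7: ◇□¬p is F. ✓
That's 3 of 6 worlds, so 3/6 = 1/2.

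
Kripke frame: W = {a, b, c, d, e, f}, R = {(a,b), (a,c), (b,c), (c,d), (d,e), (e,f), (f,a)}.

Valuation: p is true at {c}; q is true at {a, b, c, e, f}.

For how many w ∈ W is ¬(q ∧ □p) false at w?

a: q ∧ □p is F. ✓
b: q ∧ □p is T. ✗
c: q ∧ □p is F. ✓
d: q ∧ □p is F. ✓
e: q ∧ □p is F. ✓
f: q ∧ □p is F. ✓
Satisfying worlds: {a, c, d, e, f}.
So ¬(q ∧ □p) fails at the other 1 world.

1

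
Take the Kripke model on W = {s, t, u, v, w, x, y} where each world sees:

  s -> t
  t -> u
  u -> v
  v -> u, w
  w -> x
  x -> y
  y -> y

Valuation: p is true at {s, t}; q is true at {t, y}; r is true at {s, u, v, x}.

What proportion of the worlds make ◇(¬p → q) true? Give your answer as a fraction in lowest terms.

s: successors {t}; ¬p → q there: t:T. ✓
t: successors {u}; ¬p → q there: u:F. ✗
u: successors {v}; ¬p → q there: v:F. ✗
v: successors {u, w}; ¬p → q there: u:F, w:F. ✗
w: successors {x}; ¬p → q there: x:F. ✗
x: successors {y}; ¬p → q there: y:T. ✓
y: successors {y}; ¬p → q there: y:T. ✓
That's 3 of 7 worlds, so 3/7.

3/7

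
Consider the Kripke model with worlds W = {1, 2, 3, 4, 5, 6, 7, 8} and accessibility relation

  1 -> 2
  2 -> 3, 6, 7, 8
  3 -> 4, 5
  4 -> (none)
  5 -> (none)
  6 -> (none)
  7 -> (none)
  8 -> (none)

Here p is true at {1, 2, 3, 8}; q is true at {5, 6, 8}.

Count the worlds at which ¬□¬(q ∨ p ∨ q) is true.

3

1: □¬(q ∨ p ∨ q) is F. ✓
2: □¬(q ∨ p ∨ q) is F. ✓
3: □¬(q ∨ p ∨ q) is F. ✓
4: □¬(q ∨ p ∨ q) is T. ✗
5: □¬(q ∨ p ∨ q) is T. ✗
6: □¬(q ∨ p ∨ q) is T. ✗
7: □¬(q ∨ p ∨ q) is T. ✗
8: □¬(q ∨ p ∨ q) is T. ✗
Satisfying worlds: {1, 2, 3}.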